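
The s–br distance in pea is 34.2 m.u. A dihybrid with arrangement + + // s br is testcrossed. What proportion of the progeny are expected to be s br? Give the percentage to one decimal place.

A map distance of 34.2 m.u. corresponds to a recombination frequency of 0.342.
The F1 is + + / s br, so s br is a parental gamete class with expected frequency (1 − r)/2 = 0.658/2 = 0.3290.
That is 0.3290 = 32.9% of the progeny.

32.9%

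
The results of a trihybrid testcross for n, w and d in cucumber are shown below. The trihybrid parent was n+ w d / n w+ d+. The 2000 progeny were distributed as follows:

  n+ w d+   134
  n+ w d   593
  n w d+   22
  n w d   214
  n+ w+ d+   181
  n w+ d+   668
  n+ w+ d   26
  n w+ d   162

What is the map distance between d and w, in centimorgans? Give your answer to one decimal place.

17.2 centimorgans

The two rarest classes, n+ w+ d and n w d+, are the double crossovers. Comparing them with the parentals, only the w allele has switched, so w is the middle locus and the order is d – w – n.
Crossovers in the d–w interval produce the single-crossover classes n+ w d+ and n w+ d (134 + 162 = 296) plus the double crossovers (48).
RF(d–w) = (296 + 48) / 2000 = 344/2000 = 0.1720 → 17.2 centimorgans.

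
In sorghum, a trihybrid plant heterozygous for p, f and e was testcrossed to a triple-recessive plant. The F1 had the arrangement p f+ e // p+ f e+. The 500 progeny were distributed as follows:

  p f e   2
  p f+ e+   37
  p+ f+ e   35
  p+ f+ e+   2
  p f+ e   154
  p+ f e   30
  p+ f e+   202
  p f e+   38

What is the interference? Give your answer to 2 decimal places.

The two rarest classes, p f e and p+ f+ e+, are the double crossovers. Comparing them with the parentals, only the f allele has switched, so f is the middle locus and the order is p – f – e.
p–f: (73 + 4)/500 = 0.1540; f–e: (67 + 4)/500 = 0.1420.
Expected DCO frequency = 0.1540 × 0.1420 ≈ 0.02187; observed = 4/500 ≈ 0.00800.
Coefficient of coincidence = 0.00800/0.02187 ≈ 0.37; interference = 1 − 0.37 = 0.63.

0.63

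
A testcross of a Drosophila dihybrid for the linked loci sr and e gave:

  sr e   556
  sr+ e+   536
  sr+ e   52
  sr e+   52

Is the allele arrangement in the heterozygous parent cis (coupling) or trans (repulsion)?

The two most frequent classes are sr+ e+ (536) and sr e (556); these are the parental (non-recombinant) types.
So the F1 carried sr+ e+ on one chromosome and sr e on the other — the recessive alleles are on the same chromosome (cis / coupling).

cis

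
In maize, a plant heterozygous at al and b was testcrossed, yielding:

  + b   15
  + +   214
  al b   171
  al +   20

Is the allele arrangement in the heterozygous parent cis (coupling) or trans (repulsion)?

The two most frequent classes are + + (214) and al b (171); these are the parental (non-recombinant) types.
So the F1 carried + + on one chromosome and al b on the other — the recessive alleles are on the same chromosome (cis / coupling).

cis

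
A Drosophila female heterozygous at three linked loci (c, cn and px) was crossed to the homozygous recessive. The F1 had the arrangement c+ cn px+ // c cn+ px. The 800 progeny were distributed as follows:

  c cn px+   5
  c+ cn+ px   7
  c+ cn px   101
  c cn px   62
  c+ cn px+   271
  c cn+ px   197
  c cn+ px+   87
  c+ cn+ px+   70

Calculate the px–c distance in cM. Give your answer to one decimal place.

25.0 cM

The two rarest classes, c cn px+ and c+ cn+ px, are the double crossovers. Comparing them with the parentals, only the c allele has switched, so c is the middle locus and the order is px – c – cn.
Crossovers in the px–c interval produce the single-crossover classes c+ cn px and c cn+ px+ (101 + 87 = 188) plus the double crossovers (12).
RF(px–c) = (188 + 12) / 800 = 200/800 = 0.2500 → 25.0 cM.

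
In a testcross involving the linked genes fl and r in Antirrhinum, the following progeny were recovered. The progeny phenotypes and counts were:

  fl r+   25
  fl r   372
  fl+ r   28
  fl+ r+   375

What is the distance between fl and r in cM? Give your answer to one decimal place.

6.6 cM

The two most frequent classes, fl+ r+ (375) and fl r (372), are the parental types, so the F1 was fl+ r+ / fl r.
The recombinant classes are fl+ r and fl r+: 28 + 25 = 53.
Recombination frequency = 53/800 = 0.0663 ≈ 6.6%, i.e. 6.6 cM.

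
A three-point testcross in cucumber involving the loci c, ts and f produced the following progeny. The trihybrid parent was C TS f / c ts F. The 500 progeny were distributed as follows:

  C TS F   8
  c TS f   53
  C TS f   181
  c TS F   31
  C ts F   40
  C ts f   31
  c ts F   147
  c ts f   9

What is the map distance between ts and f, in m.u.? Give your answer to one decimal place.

The two rarest classes, C TS F and c ts f, are the double crossovers. Comparing them with the parentals, only the f allele has switched, so f is the middle locus and the order is c – f – ts.
Crossovers in the f–ts interval produce the single-crossover classes C ts f and c TS F (31 + 31 = 62) plus the double crossovers (17).
RF(f–ts) = (62 + 17) / 500 = 79/500 = 0.1580 → 15.8 m.u.

15.8 m.u.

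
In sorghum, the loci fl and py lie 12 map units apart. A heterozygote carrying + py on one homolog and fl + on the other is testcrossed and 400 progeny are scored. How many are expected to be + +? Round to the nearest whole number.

A map distance of 12 map units corresponds to a recombination frequency of 0.120.
The F1 is + py / fl +, so + + is a recombinant gamete class with expected frequency r/2 = 0.120/2 = 0.0600.
Expected number = 0.0600 × 400 = 24.00 ≈ 24.

24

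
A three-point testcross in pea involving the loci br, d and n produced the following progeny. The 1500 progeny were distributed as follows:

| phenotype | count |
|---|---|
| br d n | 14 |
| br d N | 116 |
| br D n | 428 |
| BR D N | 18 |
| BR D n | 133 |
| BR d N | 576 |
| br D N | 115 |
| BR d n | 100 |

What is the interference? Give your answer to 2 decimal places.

The two most frequent reciprocal classes, BR d N and br D n, are the parental types, so the F1 was BR d N / br D n.
The two rarest classes, BR D N and br d n, are the double crossovers. Comparing them with the parentals, only the d allele has switched, so d is the middle locus and the order is br – d – n.
br–d: (249 + 32)/1500 = 0.1873; d–n: (215 + 32)/1500 = 0.1647.
Expected DCO frequency = 0.1873 × 0.1647 ≈ 0.03085; observed = 32/1500 ≈ 0.02133.
Coefficient of coincidence = 0.02133/0.03085 ≈ 0.69; interference = 1 − 0.69 = 0.31.

0.31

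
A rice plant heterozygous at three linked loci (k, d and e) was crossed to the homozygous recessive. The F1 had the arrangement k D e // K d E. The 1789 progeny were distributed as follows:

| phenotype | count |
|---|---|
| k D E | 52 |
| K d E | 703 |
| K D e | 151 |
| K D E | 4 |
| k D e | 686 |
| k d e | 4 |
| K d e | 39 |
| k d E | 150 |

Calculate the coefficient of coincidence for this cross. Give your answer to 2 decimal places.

0.47

The two rarest classes, k d e and K D E, are the double crossovers. Comparing them with the parentals, only the d allele has switched, so d is the middle locus and the order is k – d – e.
k–d: (301 + 8)/1789 = 0.1727; d–e: (91 + 8)/1789 = 0.0553.
Expected DCO frequency = 0.1727 × 0.0553 ≈ 0.00955; observed = 8/1789 ≈ 0.00447.
Coefficient of coincidence = 0.00447/0.00955 ≈ 0.47.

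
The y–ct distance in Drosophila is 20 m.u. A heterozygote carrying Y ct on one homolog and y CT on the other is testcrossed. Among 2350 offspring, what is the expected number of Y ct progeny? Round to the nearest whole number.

A map distance of 20 m.u. corresponds to a recombination frequency of 0.200.
The F1 is Y ct / y CT, so Y ct is a parental gamete class with expected frequency (1 − r)/2 = 0.800/2 = 0.4000.
Expected number = 0.4000 × 2350 = 940.00 ≈ 940.

940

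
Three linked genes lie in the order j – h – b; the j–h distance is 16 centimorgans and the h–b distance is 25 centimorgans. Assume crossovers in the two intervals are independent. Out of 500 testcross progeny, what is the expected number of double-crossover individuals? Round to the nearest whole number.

20

Map distances give recombination frequencies of 0.160 and 0.250 for the two intervals.
With no interference, expected double-crossover frequency = 0.160 × 0.250 = 0.04000.
Expected number = 0.04000 × 500 = 20.00 ≈ 20.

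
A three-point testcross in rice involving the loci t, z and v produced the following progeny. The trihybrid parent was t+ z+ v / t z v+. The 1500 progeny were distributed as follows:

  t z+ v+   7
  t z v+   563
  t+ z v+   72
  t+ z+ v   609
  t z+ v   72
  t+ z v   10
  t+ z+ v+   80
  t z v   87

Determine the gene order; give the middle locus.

z

The two rarest classes, t+ z v and t z+ v+, are the double crossovers. Comparing them with the parentals, only the z allele has switched, so z is the middle locus and the order is v – z – t.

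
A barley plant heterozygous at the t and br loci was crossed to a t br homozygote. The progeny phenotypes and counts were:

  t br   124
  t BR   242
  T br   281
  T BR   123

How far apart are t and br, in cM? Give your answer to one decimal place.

The two most frequent classes, T br (281) and t BR (242), are the parental types, so the F1 was T br / t BR.
The recombinant classes are T BR and t br: 123 + 124 = 247.
Recombination frequency = 247/770 = 0.3208 ≈ 32.1%, i.e. 32.1 cM.

32.1 cM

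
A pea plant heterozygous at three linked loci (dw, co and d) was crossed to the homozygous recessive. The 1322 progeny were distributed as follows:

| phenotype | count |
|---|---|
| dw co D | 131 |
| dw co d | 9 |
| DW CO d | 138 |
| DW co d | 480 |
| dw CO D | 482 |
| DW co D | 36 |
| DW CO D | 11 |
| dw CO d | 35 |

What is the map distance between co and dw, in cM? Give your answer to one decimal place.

21.9 cM

The two most frequent reciprocal classes, DW co d and dw CO D, are the parental types, so the F1 was DW co d / dw CO D.
The two rarest classes, dw co d and DW CO D, are the double crossovers. Comparing them with the parentals, only the dw allele has switched, so dw is the middle locus and the order is d – dw – co.
Crossovers in the dw–co interval produce the single-crossover classes DW CO d and dw co D (138 + 131 = 269) plus the double crossovers (20).
RF(dw–co) = (269 + 20) / 1322 = 289/1322 = 0.2186 → 21.9 cM.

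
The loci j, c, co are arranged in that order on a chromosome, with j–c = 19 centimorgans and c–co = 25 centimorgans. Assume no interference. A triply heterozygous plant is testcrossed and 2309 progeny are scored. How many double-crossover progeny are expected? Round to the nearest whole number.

110

Map distances give recombination frequencies of 0.190 and 0.250 for the two intervals.
With no interference, expected double-crossover frequency = 0.190 × 0.250 = 0.04750.
Expected number = 0.04750 × 2309 = 109.68 ≈ 110.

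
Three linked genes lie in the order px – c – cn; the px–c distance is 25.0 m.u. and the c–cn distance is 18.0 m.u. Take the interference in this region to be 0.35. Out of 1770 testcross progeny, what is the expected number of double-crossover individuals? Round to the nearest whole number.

Map distances give recombination frequencies of 0.250 and 0.180 for the two intervals.
With interference 0.35 (so coincidence = 0.65), expected double-crossover frequency = 0.250 × 0.180 × 0.65 = 0.02925.
Expected number = 0.02925 × 1770 = 51.77 ≈ 52.

52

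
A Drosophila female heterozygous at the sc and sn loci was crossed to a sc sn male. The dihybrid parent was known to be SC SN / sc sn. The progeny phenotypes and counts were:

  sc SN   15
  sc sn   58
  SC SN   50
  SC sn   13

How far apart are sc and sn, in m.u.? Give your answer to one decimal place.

The recombinant classes are SC sn and sc SN: 13 + 15 = 28.
Recombination frequency = 28/136 = 0.2059 ≈ 20.6%, i.e. 20.6 m.u.

20.6 m.u.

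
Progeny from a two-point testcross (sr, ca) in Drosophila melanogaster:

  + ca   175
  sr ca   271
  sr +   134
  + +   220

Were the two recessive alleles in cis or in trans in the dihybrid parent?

The two most frequent classes are + + (220) and sr ca (271); these are the parental (non-recombinant) types.
So the F1 carried + + on one chromosome and sr ca on the other — the recessive alleles are on the same chromosome (cis / coupling).

cis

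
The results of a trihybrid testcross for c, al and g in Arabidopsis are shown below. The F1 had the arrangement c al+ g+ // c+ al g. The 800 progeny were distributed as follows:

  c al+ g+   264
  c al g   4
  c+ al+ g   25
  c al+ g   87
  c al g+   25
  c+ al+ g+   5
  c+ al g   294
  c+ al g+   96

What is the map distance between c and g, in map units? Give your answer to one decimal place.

24.0 map units

The two rarest classes, c+ al+ g+ and c al g, are the double crossovers. Comparing them with the parentals, only the c allele has switched, so c is the middle locus and the order is g – c – al.
Crossovers in the g–c interval produce the single-crossover classes c al+ g and c+ al g+ (87 + 96 = 183) plus the double crossovers (9).
RF(g–c) = (183 + 9) / 800 = 192/800 = 0.2400 → 24.0 map units.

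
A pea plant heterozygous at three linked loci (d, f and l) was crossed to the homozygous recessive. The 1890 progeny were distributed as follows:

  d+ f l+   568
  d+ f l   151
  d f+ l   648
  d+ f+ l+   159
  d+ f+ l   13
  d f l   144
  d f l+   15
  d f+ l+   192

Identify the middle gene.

The two most frequent reciprocal classes, d+ f l+ and d f+ l, are the parental types, so the F1 was d+ f l+ / d f+ l.
The two rarest classes, d f l+ and d+ f+ l, are the double crossovers. Comparing them with the parentals, only the d allele has switched, so d is the middle locus and the order is f – d – l.

d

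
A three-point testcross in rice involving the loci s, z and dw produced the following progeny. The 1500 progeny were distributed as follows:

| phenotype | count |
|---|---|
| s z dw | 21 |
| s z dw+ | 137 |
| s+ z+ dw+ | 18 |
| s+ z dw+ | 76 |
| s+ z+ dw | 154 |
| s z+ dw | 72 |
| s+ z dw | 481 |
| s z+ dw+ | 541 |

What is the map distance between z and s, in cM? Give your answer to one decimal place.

22.0 cM

The two most frequent reciprocal classes, s z+ dw+ and s+ z dw, are the parental types, so the F1 was s z+ dw+ / s+ z dw.
The two rarest classes, s+ z+ dw+ and s z dw, are the double crossovers. Comparing them with the parentals, only the s allele has switched, so s is the middle locus and the order is dw – s – z.
Crossovers in the s–z interval produce the single-crossover classes s z dw+ and s+ z+ dw (137 + 154 = 291) plus the double crossovers (39).
RF(s–z) = (291 + 39) / 1500 = 330/1500 = 0.2200 → 22.0 cM.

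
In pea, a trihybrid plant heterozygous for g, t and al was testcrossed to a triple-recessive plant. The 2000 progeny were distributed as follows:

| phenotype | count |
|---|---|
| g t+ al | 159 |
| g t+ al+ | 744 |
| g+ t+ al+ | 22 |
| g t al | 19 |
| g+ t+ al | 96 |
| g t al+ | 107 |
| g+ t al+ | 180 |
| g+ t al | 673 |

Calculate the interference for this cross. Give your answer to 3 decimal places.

The two most frequent reciprocal classes, g+ t al and g t+ al+, are the parental types, so the F1 was g+ t al / g t+ al+.
The two rarest classes, g t al and g+ t+ al+, are the double crossovers. Comparing them with the parentals, only the g allele has switched, so g is the middle locus and the order is t – g – al.
t–g: (203 + 41)/2000 = 0.1220; g–al: (339 + 41)/2000 = 0.1900.
Expected DCO frequency = 0.1220 × 0.1900 ≈ 0.02318; observed = 41/2000 ≈ 0.02050.
Coefficient of coincidence = 0.02050/0.02318 ≈ 0.884; interference = 1 − 0.884 = 0.116.

0.116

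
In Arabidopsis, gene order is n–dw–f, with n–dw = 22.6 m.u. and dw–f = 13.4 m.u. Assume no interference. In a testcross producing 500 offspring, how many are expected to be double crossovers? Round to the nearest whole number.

Map distances give recombination frequencies of 0.226 and 0.134 for the two intervals.
With no interference, expected double-crossover frequency = 0.226 × 0.134 = 0.03028.
Expected number = 0.03028 × 500 = 15.14 ≈ 15.

15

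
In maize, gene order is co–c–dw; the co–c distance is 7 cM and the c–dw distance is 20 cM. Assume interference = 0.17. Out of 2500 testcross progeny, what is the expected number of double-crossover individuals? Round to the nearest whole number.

Map distances give recombination frequencies of 0.070 and 0.200 for the two intervals.
With interference 0.17 (so coincidence = 0.83), expected double-crossover frequency = 0.070 × 0.200 × 0.83 = 0.01162.
Expected number = 0.01162 × 2500 = 29.05 ≈ 29.

29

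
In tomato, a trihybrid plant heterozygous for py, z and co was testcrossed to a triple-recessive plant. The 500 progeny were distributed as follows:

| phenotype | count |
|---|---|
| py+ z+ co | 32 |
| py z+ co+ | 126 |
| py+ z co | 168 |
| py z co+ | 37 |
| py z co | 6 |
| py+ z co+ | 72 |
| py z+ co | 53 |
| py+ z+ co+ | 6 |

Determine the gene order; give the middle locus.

The two most frequent reciprocal classes, py+ z co and py z+ co+, are the parental types, so the F1 was py+ z co / py z+ co+.
The two rarest classes, py z co and py+ z+ co+, are the double crossovers. Comparing them with the parentals, only the py allele has switched, so py is the middle locus and the order is z – py – co.

py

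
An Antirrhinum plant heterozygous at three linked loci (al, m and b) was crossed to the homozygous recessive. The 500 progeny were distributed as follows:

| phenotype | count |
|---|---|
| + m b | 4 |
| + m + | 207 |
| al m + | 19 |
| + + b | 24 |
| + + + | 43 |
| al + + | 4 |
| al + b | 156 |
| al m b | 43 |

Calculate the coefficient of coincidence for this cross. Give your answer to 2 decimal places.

0.83

The two most frequent reciprocal classes, al + b and + m +, are the parental types, so the F1 was al + b / + m +.
The two rarest classes, al + + and + m b, are the double crossovers. Comparing them with the parentals, only the b allele has switched, so b is the middle locus and the order is m – b – al.
m–b: (86 + 8)/500 = 0.1880; b–al: (43 + 8)/500 = 0.1020.
Expected DCO frequency = 0.1880 × 0.1020 ≈ 0.01918; observed = 8/500 ≈ 0.01600.
Coefficient of coincidence = 0.01600/0.01918 ≈ 0.83.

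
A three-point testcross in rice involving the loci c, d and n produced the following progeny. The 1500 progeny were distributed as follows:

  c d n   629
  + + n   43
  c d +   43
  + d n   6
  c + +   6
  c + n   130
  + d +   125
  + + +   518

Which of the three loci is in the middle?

The two most frequent reciprocal classes, c d n and + + +, are the parental types, so the F1 was c d n / + + +.
The two rarest classes, + d n and c + +, are the double crossovers. Comparing them with the parentals, only the c allele has switched, so c is the middle locus and the order is n – c – d.

c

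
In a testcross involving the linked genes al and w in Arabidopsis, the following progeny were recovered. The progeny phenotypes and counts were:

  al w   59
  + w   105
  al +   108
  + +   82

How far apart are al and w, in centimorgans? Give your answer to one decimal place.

The two most frequent classes, + w (105) and al + (108), are the parental types, so the F1 was + w / al +.
The recombinant classes are + + and al w: 82 + 59 = 141.
Recombination frequency = 141/354 = 0.3983 ≈ 39.8%, i.e. 39.8 centimorgans.

39.8 centimorgans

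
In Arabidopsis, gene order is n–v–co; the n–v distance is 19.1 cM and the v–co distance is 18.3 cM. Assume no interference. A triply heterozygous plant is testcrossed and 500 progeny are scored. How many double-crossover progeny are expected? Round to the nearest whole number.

17

Map distances give recombination frequencies of 0.191 and 0.183 for the two intervals.
With no interference, expected double-crossover frequency = 0.191 × 0.183 = 0.03495.
Expected number = 0.03495 × 500 = 17.48 ≈ 17.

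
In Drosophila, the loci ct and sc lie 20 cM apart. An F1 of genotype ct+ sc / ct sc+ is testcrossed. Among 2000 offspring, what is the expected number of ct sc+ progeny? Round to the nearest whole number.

800

A map distance of 20 cM corresponds to a recombination frequency of 0.200.
The F1 is ct+ sc / ct sc+, so ct sc+ is a parental gamete class with expected frequency (1 − r)/2 = 0.800/2 = 0.4000.
Expected number = 0.4000 × 2000 = 800.00 ≈ 800.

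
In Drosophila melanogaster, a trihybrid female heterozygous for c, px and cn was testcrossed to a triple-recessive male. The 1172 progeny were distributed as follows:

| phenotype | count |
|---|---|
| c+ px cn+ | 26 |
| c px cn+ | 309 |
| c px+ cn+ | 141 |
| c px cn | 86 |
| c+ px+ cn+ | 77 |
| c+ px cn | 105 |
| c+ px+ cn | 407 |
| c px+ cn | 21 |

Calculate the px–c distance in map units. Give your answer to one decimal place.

The two most frequent reciprocal classes, c px cn+ and c+ px+ cn, are the parental types, so the F1 was c px cn+ / c+ px+ cn.
The two rarest classes, c+ px cn+ and c px+ cn, are the double crossovers. Comparing them with the parentals, only the c allele has switched, so c is the middle locus and the order is px – c – cn.
Crossovers in the px–c interval produce the single-crossover classes c px+ cn+ and c+ px cn (141 + 105 = 246) plus the double crossovers (47).
RF(px–c) = (246 + 47) / 1172 = 293/1172 = 0.2500 → 25.0 map units.

25.0 map units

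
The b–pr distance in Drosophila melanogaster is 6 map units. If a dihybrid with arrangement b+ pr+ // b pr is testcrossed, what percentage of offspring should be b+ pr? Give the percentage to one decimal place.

3.0%

A map distance of 6 map units corresponds to a recombination frequency of 0.060.
The F1 is b+ pr+ / b pr, so b+ pr is a recombinant gamete class with expected frequency r/2 = 0.060/2 = 0.0300.
That is 0.0300 = 3.0% of the progeny.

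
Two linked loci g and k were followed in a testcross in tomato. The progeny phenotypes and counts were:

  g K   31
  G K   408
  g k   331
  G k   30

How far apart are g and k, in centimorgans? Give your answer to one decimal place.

The two most frequent classes, G K (408) and g k (331), are the parental types, so the F1 was G K / g k.
The recombinant classes are G k and g K: 30 + 31 = 61.
Recombination frequency = 61/800 = 0.0762 ≈ 7.6%, i.e. 7.6 centimorgans.

7.6 centimorgans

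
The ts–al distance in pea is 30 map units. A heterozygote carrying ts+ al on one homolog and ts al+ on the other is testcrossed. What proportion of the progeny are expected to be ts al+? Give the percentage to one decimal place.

A map distance of 30 map units corresponds to a recombination frequency of 0.300.
The F1 is ts+ al / ts al+, so ts al+ is a parental gamete class with expected frequency (1 − r)/2 = 0.700/2 = 0.3500.
That is 0.3500 = 35.0% of the progeny.

35.0%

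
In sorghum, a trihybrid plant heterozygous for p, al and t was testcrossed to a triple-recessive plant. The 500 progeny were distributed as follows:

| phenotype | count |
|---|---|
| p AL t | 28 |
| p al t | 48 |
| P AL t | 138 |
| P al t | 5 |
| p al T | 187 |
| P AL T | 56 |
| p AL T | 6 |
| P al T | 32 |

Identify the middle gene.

The two most frequent reciprocal classes, P AL t and p al T, are the parental types, so the F1 was P AL t / p al T.
The two rarest classes, P al t and p AL T, are the double crossovers. Comparing them with the parentals, only the al allele has switched, so al is the middle locus and the order is p – al – t.

al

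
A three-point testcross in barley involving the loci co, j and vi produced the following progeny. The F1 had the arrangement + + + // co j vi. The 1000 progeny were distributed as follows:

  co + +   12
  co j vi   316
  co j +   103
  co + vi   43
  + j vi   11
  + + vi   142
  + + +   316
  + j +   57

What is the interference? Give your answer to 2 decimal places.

0.30

The two rarest classes, co + + and + j vi, are the double crossovers. Comparing them with the parentals, only the co allele has switched, so co is the middle locus and the order is vi – co – j.
vi–co: (245 + 23)/1000 = 0.2680; co–j: (100 + 23)/1000 = 0.1230.
Expected DCO frequency = 0.2680 × 0.1230 ≈ 0.03296; observed = 23/1000 ≈ 0.02300.
Coefficient of coincidence = 0.02300/0.03296 ≈ 0.70; interference = 1 − 0.70 = 0.30.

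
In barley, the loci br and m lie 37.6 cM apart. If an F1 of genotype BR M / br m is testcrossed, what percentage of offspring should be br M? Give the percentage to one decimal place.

A map distance of 37.6 cM corresponds to a recombination frequency of 0.376.
The F1 is BR M / br m, so br M is a recombinant gamete class with expected frequency r/2 = 0.376/2 = 0.1880.
That is 0.1880 = 18.8% of the progeny.

18.8%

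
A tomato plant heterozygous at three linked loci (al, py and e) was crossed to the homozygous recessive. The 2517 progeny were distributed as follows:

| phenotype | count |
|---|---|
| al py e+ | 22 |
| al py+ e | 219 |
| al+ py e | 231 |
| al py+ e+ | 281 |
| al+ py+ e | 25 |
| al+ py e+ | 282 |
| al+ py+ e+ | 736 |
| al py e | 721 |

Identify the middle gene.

The two most frequent reciprocal classes, al+ py+ e+ and al py e, are the parental types, so the F1 was al+ py+ e+ / al py e.
The two rarest classes, al+ py+ e and al py e+, are the double crossovers. Comparing them with the parentals, only the e allele has switched, so e is the middle locus and the order is py – e – al.

e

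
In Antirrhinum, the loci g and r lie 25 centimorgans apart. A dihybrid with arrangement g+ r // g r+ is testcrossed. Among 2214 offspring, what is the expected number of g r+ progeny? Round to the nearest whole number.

830

A map distance of 25 centimorgans corresponds to a recombination frequency of 0.250.
The F1 is g+ r / g r+, so g r+ is a parental gamete class with expected frequency (1 − r)/2 = 0.750/2 = 0.3750.
Expected number = 0.3750 × 2214 = 830.25 ≈ 830.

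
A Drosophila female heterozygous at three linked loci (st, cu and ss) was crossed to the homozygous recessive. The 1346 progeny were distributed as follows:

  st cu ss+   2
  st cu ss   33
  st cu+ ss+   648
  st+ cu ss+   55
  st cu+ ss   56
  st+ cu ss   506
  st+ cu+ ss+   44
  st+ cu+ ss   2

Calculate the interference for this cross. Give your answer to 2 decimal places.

0.42

The two most frequent reciprocal classes, st cu+ ss+ and st+ cu ss, are the parental types, so the F1 was st cu+ ss+ / st+ cu ss.
The two rarest classes, st cu ss+ and st+ cu+ ss, are the double crossovers. Comparing them with the parentals, only the cu allele has switched, so cu is the middle locus and the order is ss – cu – st.
ss–cu: (111 + 4)/1346 = 0.0854; cu–st: (77 + 4)/1346 = 0.0602.
Expected DCO frequency = 0.0854 × 0.0602 ≈ 0.00514; observed = 4/1346 ≈ 0.00297.
Coefficient of coincidence = 0.00297/0.00514 ≈ 0.58; interference = 1 − 0.58 = 0.42.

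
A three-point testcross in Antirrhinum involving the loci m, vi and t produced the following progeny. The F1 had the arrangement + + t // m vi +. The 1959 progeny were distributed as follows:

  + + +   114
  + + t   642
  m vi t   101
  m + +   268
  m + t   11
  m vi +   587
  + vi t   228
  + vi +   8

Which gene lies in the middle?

m

The two rarest classes, m + t and + vi +, are the double crossovers. Comparing them with the parentals, only the m allele has switched, so m is the middle locus and the order is vi – m – t.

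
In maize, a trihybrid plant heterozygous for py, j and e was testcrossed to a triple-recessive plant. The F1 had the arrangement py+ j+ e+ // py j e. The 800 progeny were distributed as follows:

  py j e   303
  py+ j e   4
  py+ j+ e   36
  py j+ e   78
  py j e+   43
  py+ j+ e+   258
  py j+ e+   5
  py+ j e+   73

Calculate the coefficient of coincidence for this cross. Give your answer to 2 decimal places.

0.51

The two rarest classes, py j+ e+ and py+ j e, are the double crossovers. Comparing them with the parentals, only the py allele has switched, so py is the middle locus and the order is j – py – e.
j–py: (151 + 9)/800 = 0.2000; py–e: (79 + 9)/800 = 0.1100.
Expected DCO frequency = 0.2000 × 0.1100 ≈ 0.02200; observed = 9/800 ≈ 0.01125.
Coefficient of coincidence = 0.01125/0.02200 ≈ 0.51.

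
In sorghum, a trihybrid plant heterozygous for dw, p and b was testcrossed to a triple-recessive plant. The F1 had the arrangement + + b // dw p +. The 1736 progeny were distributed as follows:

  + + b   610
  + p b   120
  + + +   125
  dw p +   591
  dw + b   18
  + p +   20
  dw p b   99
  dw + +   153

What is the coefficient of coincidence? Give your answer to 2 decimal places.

The two rarest classes, dw + b and + p +, are the double crossovers. Comparing them with the parentals, only the dw allele has switched, so dw is the middle locus and the order is b – dw – p.
b–dw: (224 + 38)/1736 = 0.1509; dw–p: (273 + 38)/1736 = 0.1791.
Expected DCO frequency = 0.1509 × 0.1791 ≈ 0.02703; observed = 38/1736 ≈ 0.02189.
Coefficient of coincidence = 0.02189/0.02703 ≈ 0.81.

0.81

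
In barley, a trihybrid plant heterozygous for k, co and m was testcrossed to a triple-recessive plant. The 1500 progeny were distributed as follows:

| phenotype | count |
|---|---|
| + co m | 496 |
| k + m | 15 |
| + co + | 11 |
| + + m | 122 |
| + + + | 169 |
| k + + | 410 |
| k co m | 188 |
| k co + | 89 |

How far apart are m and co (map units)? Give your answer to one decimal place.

The two most frequent reciprocal classes, k + + and + co m, are the parental types, so the F1 was k + + / + co m.
The two rarest classes, k + m and + co +, are the double crossovers. Comparing them with the parentals, only the m allele has switched, so m is the middle locus and the order is k – m – co.
Crossovers in the m–co interval produce the single-crossover classes k co + and + + m (89 + 122 = 211) plus the double crossovers (26).
RF(m–co) = (211 + 26) / 1500 = 237/1500 = 0.1580 → 15.8 map units.

15.8 map units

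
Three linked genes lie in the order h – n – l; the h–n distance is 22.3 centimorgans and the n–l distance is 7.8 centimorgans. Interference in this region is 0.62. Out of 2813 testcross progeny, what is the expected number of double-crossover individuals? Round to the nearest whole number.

Map distances give recombination frequencies of 0.223 and 0.078 for the two intervals.
With interference 0.62 (so coincidence = 0.38), expected double-crossover frequency = 0.223 × 0.078 × 0.38 = 0.00661.
Expected number = 0.00661 × 2813 = 18.59 ≈ 19.

19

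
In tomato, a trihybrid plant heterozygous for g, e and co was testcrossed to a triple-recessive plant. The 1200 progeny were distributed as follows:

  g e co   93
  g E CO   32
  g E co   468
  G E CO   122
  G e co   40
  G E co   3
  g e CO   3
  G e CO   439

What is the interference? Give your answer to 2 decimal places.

0.58

The two most frequent reciprocal classes, G e CO and g E co, are the parental types, so the F1 was G e CO / g E co.
The two rarest classes, g e CO and G E co, are the double crossovers. Comparing them with the parentals, only the g allele has switched, so g is the middle locus and the order is co – g – e.
co–g: (72 + 6)/1200 = 0.0650; g–e: (215 + 6)/1200 = 0.1842.
Expected DCO frequency = 0.0650 × 0.1842 ≈ 0.01197; observed = 6/1200 ≈ 0.00500.
Coefficient of coincidence = 0.00500/0.01197 ≈ 0.42; interference = 1 − 0.42 = 0.58.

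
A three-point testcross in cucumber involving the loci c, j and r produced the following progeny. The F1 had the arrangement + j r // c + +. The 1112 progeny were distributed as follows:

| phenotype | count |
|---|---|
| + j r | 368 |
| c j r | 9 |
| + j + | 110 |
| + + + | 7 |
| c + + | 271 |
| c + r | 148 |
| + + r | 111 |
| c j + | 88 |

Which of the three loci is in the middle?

The two rarest classes, c j r and + + +, are the double crossovers. Comparing them with the parentals, only the c allele has switched, so c is the middle locus and the order is j – c – r.

c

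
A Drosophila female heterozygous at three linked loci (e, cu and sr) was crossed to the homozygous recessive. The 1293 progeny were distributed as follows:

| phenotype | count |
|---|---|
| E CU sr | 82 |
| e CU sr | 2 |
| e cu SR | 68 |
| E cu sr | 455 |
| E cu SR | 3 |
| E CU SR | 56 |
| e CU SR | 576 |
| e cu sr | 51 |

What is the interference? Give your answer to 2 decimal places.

0.63

The two most frequent reciprocal classes, E cu sr and e CU SR, are the parental types, so the F1 was E cu sr / e CU SR.
The two rarest classes, E cu SR and e CU sr, are the double crossovers. Comparing them with the parentals, only the sr allele has switched, so sr is the middle locus and the order is e – sr – cu.
e–sr: (107 + 5)/1293 = 0.0866; sr–cu: (150 + 5)/1293 = 0.1199.
Expected DCO frequency = 0.0866 × 0.1199 ≈ 0.01038; observed = 5/1293 ≈ 0.00387.
Coefficient of coincidence = 0.00387/0.01038 ≈ 0.37; interference = 1 − 0.37 = 0.63.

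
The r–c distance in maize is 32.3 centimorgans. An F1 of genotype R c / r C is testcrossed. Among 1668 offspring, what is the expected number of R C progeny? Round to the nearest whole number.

A map distance of 32.3 centimorgans corresponds to a recombination frequency of 0.323.
The F1 is R c / r C, so R C is a recombinant gamete class with expected frequency r/2 = 0.323/2 = 0.1615.
Expected number = 0.1615 × 1668 = 269.38 ≈ 269.

269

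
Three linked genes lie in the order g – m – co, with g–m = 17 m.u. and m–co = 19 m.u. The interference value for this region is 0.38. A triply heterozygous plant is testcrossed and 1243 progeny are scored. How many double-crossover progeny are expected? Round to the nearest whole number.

Map distances give recombination frequencies of 0.170 and 0.190 for the two intervals.
With interference 0.38 (so coincidence = 0.62), expected double-crossover frequency = 0.170 × 0.190 × 0.62 = 0.02003.
Expected number = 0.02003 × 1243 = 24.89 ≈ 25.

25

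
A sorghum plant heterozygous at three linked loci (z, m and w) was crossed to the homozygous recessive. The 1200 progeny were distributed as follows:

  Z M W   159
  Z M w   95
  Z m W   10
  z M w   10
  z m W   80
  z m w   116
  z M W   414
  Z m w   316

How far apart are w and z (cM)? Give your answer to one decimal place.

24.6 cM

The two most frequent reciprocal classes, Z m w and z M W, are the parental types, so the F1 was Z m w / z M W.
The two rarest classes, Z m W and z M w, are the double crossovers. Comparing them with the parentals, only the w allele has switched, so w is the middle locus and the order is z – w – m.
Crossovers in the z–w interval produce the single-crossover classes z m w and Z M W (116 + 159 = 275) plus the double crossovers (20).
RF(z–w) = (275 + 20) / 1200 = 295/1200 = 0.2458 → 24.6 cM.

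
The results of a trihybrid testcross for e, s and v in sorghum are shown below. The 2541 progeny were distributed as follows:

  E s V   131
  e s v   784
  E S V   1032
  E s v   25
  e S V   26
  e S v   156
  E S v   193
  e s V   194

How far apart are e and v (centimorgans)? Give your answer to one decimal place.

17.2 centimorgans

The two most frequent reciprocal classes, E S V and e s v, are the parental types, so the F1 was E S V / e s v.
The two rarest classes, e S V and E s v, are the double crossovers. Comparing them with the parentals, only the e allele has switched, so e is the middle locus and the order is s – e – v.
Crossovers in the e–v interval produce the single-crossover classes E S v and e s V (193 + 194 = 387) plus the double crossovers (51).
RF(e–v) = (387 + 51) / 2541 = 438/2541 = 0.1724 → 17.2 centimorgans.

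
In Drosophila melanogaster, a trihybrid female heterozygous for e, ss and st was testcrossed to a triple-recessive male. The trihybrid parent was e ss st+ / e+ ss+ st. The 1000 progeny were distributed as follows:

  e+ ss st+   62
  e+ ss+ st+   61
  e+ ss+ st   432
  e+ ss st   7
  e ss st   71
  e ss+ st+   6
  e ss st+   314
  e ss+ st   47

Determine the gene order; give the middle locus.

ss

The two rarest classes, e ss+ st+ and e+ ss st, are the double crossovers. Comparing them with the parentals, only the ss allele has switched, so ss is the middle locus and the order is e – ss – st.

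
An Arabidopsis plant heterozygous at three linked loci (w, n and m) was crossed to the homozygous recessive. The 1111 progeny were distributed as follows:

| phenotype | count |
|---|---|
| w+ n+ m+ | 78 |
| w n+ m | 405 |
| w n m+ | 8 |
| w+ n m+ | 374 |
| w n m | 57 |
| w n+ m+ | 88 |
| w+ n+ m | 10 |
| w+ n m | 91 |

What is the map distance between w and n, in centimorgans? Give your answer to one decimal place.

The two most frequent reciprocal classes, w n+ m and w+ n m+, are the parental types, so the F1 was w n+ m / w+ n m+.
The two rarest classes, w+ n+ m and w n m+, are the double crossovers. Comparing them with the parentals, only the w allele has switched, so w is the middle locus and the order is n – w – m.
Crossovers in the n–w interval produce the single-crossover classes w n m and w+ n+ m+ (57 + 78 = 135) plus the double crossovers (18).
RF(n–w) = (135 + 18) / 1111 = 153/1111 = 0.1377 → 13.8 centimorgans.

13.8 centimorgans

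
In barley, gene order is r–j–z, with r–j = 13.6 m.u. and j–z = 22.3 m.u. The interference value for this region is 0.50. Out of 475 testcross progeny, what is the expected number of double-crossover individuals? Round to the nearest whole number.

7

Map distances give recombination frequencies of 0.136 and 0.223 for the two intervals.
With interference 0.50 (so coincidence = 0.50), expected double-crossover frequency = 0.136 × 0.223 × 0.50 = 0.01516.
Expected number = 0.01516 × 475 = 7.20 ≈ 7.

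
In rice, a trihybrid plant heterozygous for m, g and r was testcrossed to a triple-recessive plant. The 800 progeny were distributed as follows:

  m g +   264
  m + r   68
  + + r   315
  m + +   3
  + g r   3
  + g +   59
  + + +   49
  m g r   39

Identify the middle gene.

g

The two most frequent reciprocal classes, m g + and + + r, are the parental types, so the F1 was m g + / + + r.
The two rarest classes, m + + and + g r, are the double crossovers. Comparing them with the parentals, only the g allele has switched, so g is the middle locus and the order is m – g – r.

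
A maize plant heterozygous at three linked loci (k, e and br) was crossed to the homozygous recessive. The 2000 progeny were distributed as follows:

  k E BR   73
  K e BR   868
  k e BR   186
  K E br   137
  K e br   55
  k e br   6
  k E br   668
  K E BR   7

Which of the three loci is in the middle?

e

The two most frequent reciprocal classes, k E br and K e BR, are the parental types, so the F1 was k E br / K e BR.
The two rarest classes, k e br and K E BR, are the double crossovers. Comparing them with the parentals, only the e allele has switched, so e is the middle locus and the order is br – e – k.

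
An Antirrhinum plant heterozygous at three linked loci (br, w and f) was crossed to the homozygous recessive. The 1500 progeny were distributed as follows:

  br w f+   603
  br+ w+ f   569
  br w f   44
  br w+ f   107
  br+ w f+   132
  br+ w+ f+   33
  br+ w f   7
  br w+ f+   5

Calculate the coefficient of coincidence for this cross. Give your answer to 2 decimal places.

The two most frequent reciprocal classes, br w f+ and br+ w+ f, are the parental types, so the F1 was br w f+ / br+ w+ f.
The two rarest classes, br w+ f+ and br+ w f, are the double crossovers. Comparing them with the parentals, only the w allele has switched, so w is the middle locus and the order is br – w – f.
br–w: (239 + 12)/1500 = 0.1673; w–f: (77 + 12)/1500 = 0.0593.
Expected DCO frequency = 0.1673 × 0.0593 ≈ 0.00992; observed = 12/1500 ≈ 0.00800.
Coefficient of coincidence = 0.00800/0.00992 ≈ 0.81.

0.81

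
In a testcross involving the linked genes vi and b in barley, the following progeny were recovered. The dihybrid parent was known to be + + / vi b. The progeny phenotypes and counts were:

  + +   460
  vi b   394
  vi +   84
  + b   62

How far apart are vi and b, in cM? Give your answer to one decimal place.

The recombinant classes are + b and vi +: 62 + 84 = 146.
Recombination frequency = 146/1000 = 0.1460 ≈ 14.6%, i.e. 14.6 cM.

14.6 cM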